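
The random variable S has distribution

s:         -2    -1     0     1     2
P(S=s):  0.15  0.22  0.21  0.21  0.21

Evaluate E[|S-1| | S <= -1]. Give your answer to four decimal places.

P(S <= -1) = 0.15 + 0.22 = 0.37.
E[|S-1| | S <= -1] = [3·0.15 + 2·0.22] / 0.37
 = 0.89 / 0.37
 = 89/37

2.4054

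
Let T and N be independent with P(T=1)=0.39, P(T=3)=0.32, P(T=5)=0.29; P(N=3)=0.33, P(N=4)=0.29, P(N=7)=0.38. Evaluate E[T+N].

E[T+N] = Σ_t Σ_n (t+n) · P(T=t)P(N=n)
 = 4·0.1287 + 5·0.1131 + 8·0.1482 + 6·0.1056 + 7·0.0928 + 10·0.1216 + 8·0.0957 + 9·0.0841 + 12·0.1102
 = 0.5148 + 0.5655 + 1.1856 + 0.6336 + 0.6496 + 1.216 + 0.7656 + 0.7569 + 1.3224
 = 7.61

7.61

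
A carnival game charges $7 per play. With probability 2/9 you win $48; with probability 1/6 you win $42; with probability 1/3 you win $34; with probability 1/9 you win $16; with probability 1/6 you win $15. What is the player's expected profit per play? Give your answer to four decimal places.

26.2778

E[payout] = 48·2/9 + 42·1/6 + 34·1/3 + 16·1/9 + 15·1/6
 = 32/3 + 7 + 34/3 + 16/9 + 5/2
 = 599/18
Net = 599/18 - 7 = 473/18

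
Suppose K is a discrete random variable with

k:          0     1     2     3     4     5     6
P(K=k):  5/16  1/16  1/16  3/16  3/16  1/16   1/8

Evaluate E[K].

2.5625

E[K] = Σ k·P(K=k)
 = 0·5/16 + 1·1/16 + 2·1/16 + 3·3/16 + 4·3/16 + 5·1/16 + 6·1/8
 = 0 + 1/16 + 1/8 + 9/16 + 3/4 + 5/16 + 3/4
 = 41/16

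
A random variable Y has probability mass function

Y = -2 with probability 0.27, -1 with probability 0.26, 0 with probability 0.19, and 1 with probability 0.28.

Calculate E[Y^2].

E[Y^2] = Σ y^2·P(Y=y)
 = 4·0.27 + 1·0.26 + 0·0.19 + 1·0.28
 = 1.08 + 0.26 + 0 + 0.28
 = 1.62

1.62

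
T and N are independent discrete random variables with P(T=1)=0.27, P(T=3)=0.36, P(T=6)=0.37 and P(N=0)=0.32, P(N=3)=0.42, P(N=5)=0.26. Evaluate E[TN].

9.1392

E[TN] = Σ_t Σ_n tn · P(T=t)P(N=n)
 = 0·0.0864 + 3·0.1134 + 5·0.0702 + 0·0.1152 + 9·0.1512 + 15·0.0936 + 0·0.1184 + 18·0.1554 + 30·0.0962
 = 0 + 0.3402 + 0.351 + 0 + 1.3608 + 1.404 + 0 + 2.7972 + 2.886
 = 9.1392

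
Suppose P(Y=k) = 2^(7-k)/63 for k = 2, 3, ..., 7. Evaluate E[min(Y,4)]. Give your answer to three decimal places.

2.730

E[min(Y,4)] = Σ min(y,4)·P(Y=y)
 = 2·32/63 + 3·16/63 + 4·8/63 + 4·4/63 + 4·2/63 + 4·1/63
 = 64/63 + 16/21 + 32/63 + 16/63 + 8/63 + 4/63
 = 172/63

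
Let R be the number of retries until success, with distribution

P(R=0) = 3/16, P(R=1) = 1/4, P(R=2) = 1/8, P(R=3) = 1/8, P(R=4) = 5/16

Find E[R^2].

6.875

E[R^2] = Σ r^2·P(R=r)
 = 0·3/16 + 1·1/4 + 4·1/8 + 9·1/8 + 16·5/16
 = 0 + 1/4 + 1/2 + 9/8 + 5
 = 55/8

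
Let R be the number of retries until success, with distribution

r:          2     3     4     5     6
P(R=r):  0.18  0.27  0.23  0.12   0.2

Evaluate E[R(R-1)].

13.14

E[R(R-1)] = Σ r(r-1)·P(R=r)
 = 2·0.18 + 6·0.27 + 12·0.23 + 20·0.12 + 30·0.2
 = 0.36 + 1.62 + 2.76 + 2.4 + 6
 = 13.14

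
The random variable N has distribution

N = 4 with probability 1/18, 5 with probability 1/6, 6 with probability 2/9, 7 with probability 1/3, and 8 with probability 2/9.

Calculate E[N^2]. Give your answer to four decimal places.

E[N^2] = Σ n^2·P(N=n)
 = 16·1/18 + 25·1/6 + 36·2/9 + 49·1/3 + 64·2/9
 = 8/9 + 25/6 + 8 + 49/3 + 128/9
 = 785/18

43.6111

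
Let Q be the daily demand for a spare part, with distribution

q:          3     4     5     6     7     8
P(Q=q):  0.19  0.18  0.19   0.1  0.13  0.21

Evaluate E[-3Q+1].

E[-3Q+1] = Σ (-3q+1)·P(Q=q)
 = (-8)·0.19 + (-11)·0.18 + (-14)·0.19 + (-17)·0.1 + (-20)·0.13 + (-23)·0.21
 = (-1.52) + (-1.98) + (-2.66) + (-1.7) + (-2.6) + (-4.83)
 = -15.29

-15.29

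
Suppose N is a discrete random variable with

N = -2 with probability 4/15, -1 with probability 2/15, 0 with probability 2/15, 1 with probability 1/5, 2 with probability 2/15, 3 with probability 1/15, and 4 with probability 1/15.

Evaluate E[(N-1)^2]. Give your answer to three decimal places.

E[(N-1)^2] = Σ (n-1)^2·P(N=n)
 = 9·4/15 + 4·2/15 + 1·2/15 + 0·1/5 + 1·2/15 + 4·1/15 + 9·1/15
 = 12/5 + 8/15 + 2/15 + 0 + 2/15 + 4/15 + 3/5
 = 61/15

4.067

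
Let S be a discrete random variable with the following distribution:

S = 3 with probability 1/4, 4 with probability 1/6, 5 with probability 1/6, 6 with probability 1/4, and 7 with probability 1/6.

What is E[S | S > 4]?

6

P(S > 4) = 1/6 + 1/4 + 1/6 = 7/12.
E[S | S > 4] = [5·1/6 + 6·1/4 + 7·1/6] / (7/12)
 = 7/2 / (7/12)
 = 6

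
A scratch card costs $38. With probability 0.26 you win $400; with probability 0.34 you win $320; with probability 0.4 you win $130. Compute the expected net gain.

226.8

E[payout] = 400·0.26 + 320·0.34 + 130·0.4
 = 104 + 108.8 + 52
 = 264.8
Net = 264.8 - 38 = 226.8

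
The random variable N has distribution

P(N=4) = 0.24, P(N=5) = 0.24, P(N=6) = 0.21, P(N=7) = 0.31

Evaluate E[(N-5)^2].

E[(N-5)^2] = Σ (n-5)^2·P(N=n)
 = 1·0.24 + 0·0.24 + 1·0.21 + 4·0.31
 = 0.24 + 0 + 0.21 + 1.24
 = 1.69

1.69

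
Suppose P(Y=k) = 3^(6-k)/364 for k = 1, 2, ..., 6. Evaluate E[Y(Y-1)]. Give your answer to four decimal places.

E[Y(Y-1)] = Σ y(y-1)·P(Y=y)
 = 0·243/364 + 2·81/364 + 6·27/364 + 12·9/364 + 20·3/364 + 30·1/364
 = 0 + 81/182 + 81/182 + 27/91 + 15/91 + 15/182
 = 261/182

1.4341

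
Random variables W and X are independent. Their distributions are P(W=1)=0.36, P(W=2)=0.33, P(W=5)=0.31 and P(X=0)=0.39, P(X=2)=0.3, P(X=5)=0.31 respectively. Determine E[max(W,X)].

3.4313

E[max(W,X)] = Σ_w Σ_x max(w,x) · P(W=w)P(X=x)
 = 1·0.1404 + 2·0.108 + 5·0.1116 + 2·0.1287 + 2·0.099 + 5·0.1023 + 5·0.1209 + 5·0.093 + 5·0.0961
 = 0.1404 + 0.216 + 0.558 + 0.2574 + 0.198 + 0.5115 + 0.6045 + 0.465 + 0.4805
 = 3.4313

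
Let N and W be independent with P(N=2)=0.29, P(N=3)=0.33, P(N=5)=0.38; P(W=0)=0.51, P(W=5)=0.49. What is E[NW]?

8.5015

E[NW] = Σ_n Σ_w nw · P(N=n)P(W=w)
 = 0·0.1479 + 10·0.1421 + 0·0.1683 + 15·0.1617 + 0·0.1938 + 25·0.1862
 = 0 + 1.421 + 0 + 2.4255 + 0 + 4.655
 = 8.5015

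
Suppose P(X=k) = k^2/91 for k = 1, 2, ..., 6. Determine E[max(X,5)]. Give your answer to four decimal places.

5.3956

E[max(X,5)] = Σ max(x,5)·P(X=x)
 = 5·1/91 + 5·4/91 + 5·9/91 + 5·16/91 + 5·25/91 + 6·36/91
 = 5/91 + 20/91 + 45/91 + 80/91 + 125/91 + 216/91
 = 491/91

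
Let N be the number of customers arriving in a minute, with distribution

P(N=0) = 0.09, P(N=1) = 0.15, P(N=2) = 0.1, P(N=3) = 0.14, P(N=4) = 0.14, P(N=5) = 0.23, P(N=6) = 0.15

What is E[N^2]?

15.2

E[N^2] = Σ n^2·P(N=n)
 = 0·0.09 + 1·0.15 + 4·0.1 + 9·0.14 + 16·0.14 + 25·0.23 + 36·0.15
 = 0 + 0.15 + 0.4 + 1.26 + 2.24 + 5.75 + 5.4
 = 15.2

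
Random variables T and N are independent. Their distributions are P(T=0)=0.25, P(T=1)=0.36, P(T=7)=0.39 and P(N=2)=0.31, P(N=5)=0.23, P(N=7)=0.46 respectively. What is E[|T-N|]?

E[|T-N|] = Σ_t Σ_n |t-n| · P(T=t)P(N=n)
 = 2·0.0775 + 5·0.0575 + 7·0.115 + 1·0.1116 + 4·0.0828 + 6·0.1656 + 5·0.1209 + 2·0.0897 + 0·0.1794
 = 0.155 + 0.2875 + 0.805 + 0.1116 + 0.3312 + 0.9936 + 0.6045 + 0.1794 + 0
 = 3.4678

3.4678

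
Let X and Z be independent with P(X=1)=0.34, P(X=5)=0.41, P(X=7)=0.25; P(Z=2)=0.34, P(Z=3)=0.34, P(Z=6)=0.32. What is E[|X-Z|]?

E[|X-Z|] = Σ_x Σ_z |x-z| · P(X=x)P(Z=z)
 = 1·0.1156 + 2·0.1156 + 5·0.1088 + 3·0.1394 + 2·0.1394 + 1·0.1312 + 5·0.085 + 4·0.085 + 1·0.08
 = 0.1156 + 0.2312 + 0.544 + 0.4182 + 0.2788 + 0.1312 + 0.425 + 0.34 + 0.08
 = 2.564

2.564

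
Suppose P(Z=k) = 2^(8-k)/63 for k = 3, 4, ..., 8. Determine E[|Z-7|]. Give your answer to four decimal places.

3.1270

E[|Z-7|] = Σ |z-7|·P(Z=z)
 = 4·32/63 + 3·16/63 + 2·8/63 + 1·4/63 + 0·2/63 + 1·1/63
 = 128/63 + 16/21 + 16/63 + 4/63 + 0 + 1/63
 = 197/63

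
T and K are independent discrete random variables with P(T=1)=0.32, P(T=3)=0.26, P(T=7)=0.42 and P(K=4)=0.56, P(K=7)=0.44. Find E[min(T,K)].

3.3344

E[min(T,K)] = Σ_t Σ_k min(t,k) · P(T=t)P(K=k)
 = 1·0.1792 + 1·0.1408 + 3·0.1456 + 3·0.1144 + 4·0.2352 + 7·0.1848
 = 0.1792 + 0.1408 + 0.4368 + 0.3432 + 0.9408 + 1.2936
 = 3.3344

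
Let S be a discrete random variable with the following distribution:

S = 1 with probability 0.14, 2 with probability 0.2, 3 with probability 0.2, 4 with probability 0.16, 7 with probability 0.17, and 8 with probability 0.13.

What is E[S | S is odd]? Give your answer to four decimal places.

3.7843

P(S is odd) = 0.14 + 0.2 + 0.17 = 0.51.
E[S | S is odd] = [1·0.14 + 3·0.2 + 7·0.17] / 0.51
 = 1.93 / 0.51
 = 193/51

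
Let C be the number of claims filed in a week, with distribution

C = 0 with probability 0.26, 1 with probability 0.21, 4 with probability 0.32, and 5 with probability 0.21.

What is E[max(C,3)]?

3.74

E[max(C,3)] = Σ max(c,3)·P(C=c)
 = 3·0.26 + 3·0.21 + 4·0.32 + 5·0.21
 = 0.78 + 0.63 + 1.28 + 1.05
 = 3.74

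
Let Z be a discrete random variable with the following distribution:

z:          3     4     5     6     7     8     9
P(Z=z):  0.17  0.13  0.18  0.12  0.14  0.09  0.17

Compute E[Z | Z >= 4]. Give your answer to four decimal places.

P(Z >= 4) = 0.13 + 0.18 + 0.12 + 0.14 + 0.09 + 0.17 = 0.83.
E[Z | Z >= 4] = [4·0.13 + 5·0.18 + 6·0.12 + 7·0.14 + 8·0.09 + 9·0.17] / 0.83
 = 5.37 / 0.83
 = 537/83

6.4699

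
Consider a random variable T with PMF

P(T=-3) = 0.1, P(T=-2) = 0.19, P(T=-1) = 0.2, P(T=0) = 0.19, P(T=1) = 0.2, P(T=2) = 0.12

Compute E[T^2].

E[T^2] = Σ t^2·P(T=t)
 = 9·0.1 + 4·0.19 + 1·0.2 + 0·0.19 + 1·0.2 + 4·0.12
 = 0.9 + 0.76 + 0.2 + 0 + 0.2 + 0.48
 = 2.54

2.54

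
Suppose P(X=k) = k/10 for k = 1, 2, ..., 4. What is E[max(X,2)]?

E[max(X,2)] = Σ max(x,2)·P(X=x)
 = 2·1/10 + 2·1/5 + 3·3/10 + 4·2/5
 = 1/5 + 2/5 + 9/10 + 8/5
 = 31/10

3.1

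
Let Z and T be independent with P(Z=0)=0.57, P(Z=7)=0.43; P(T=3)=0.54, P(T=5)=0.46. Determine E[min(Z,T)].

1.6856

E[min(Z,T)] = Σ_z Σ_t min(z,t) · P(Z=z)P(T=t)
 = 0·0.3078 + 0·0.2622 + 3·0.2322 + 5·0.1978
 = 0 + 0 + 0.6966 + 0.989
 = 1.6856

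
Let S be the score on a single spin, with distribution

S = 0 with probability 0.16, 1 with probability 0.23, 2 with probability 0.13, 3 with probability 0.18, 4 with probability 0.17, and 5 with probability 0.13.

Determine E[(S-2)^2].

E[(S-2)^2] = Σ (s-2)^2·P(S=s)
 = 4·0.16 + 1·0.23 + 0·0.13 + 1·0.18 + 4·0.17 + 9·0.13
 = 0.64 + 0.23 + 0 + 0.18 + 0.68 + 1.17
 = 2.9

2.9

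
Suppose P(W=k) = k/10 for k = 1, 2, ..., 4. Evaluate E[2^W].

E[2^W] = Σ 2^w·P(W=w)
 = 2·1/10 + 4·1/5 + 8·3/10 + 16·2/5
 = 1/5 + 4/5 + 12/5 + 32/5
 = 49/5

9.8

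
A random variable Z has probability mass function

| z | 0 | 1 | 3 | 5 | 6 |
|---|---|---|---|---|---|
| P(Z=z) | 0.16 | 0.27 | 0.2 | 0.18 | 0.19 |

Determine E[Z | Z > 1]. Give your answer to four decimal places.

4.6316

P(Z > 1) = 0.2 + 0.18 + 0.19 = 0.57.
E[Z | Z > 1] = [3·0.2 + 5·0.18 + 6·0.19] / 0.57
 = 2.64 / 0.57
 = 88/19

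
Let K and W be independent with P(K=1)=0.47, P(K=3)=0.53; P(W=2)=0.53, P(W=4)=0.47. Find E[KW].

6.0564

E[KW] = Σ_k Σ_w kw · P(K=k)P(W=w)
 = 2·0.2491 + 4·0.2209 + 6·0.2809 + 12·0.2491
 = 0.4982 + 0.8836 + 1.6854 + 2.9892
 = 6.0564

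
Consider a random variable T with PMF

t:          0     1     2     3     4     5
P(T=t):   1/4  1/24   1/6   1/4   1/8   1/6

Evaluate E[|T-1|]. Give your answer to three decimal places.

E[|T-1|] = Σ |t-1|·P(T=t)
 = 1·1/4 + 0·1/24 + 1·1/6 + 2·1/4 + 3·1/8 + 4·1/6
 = 1/4 + 0 + 1/6 + 1/2 + 3/8 + 2/3
 = 47/24

1.958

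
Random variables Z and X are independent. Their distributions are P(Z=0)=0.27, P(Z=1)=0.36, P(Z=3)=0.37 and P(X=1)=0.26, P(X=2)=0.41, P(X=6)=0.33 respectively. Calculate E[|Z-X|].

2.2782

E[|Z-X|] = Σ_z Σ_x |z-x| · P(Z=z)P(X=x)
 = 1·0.0702 + 2·0.1107 + 6·0.0891 + 0·0.0936 + 1·0.1476 + 5·0.1188 + 2·0.0962 + 1·0.1517 + 3·0.1221
 = 0.0702 + 0.2214 + 0.5346 + 0 + 0.1476 + 0.594 + 0.1924 + 0.1517 + 0.3663
 = 2.2782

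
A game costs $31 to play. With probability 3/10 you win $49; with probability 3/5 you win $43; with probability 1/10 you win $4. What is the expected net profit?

E[payout] = 49·3/10 + 43·3/5 + 4·1/10
 = 147/10 + 129/5 + 2/5
 = 409/10
Net = 409/10 - 31 = 99/10

9.9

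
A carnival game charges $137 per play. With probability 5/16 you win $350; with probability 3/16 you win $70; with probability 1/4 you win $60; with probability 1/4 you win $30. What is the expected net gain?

E[payout] = 350·5/16 + 70·3/16 + 60·1/4 + 30·1/4
 = 875/8 + 105/8 + 15 + 15/2
 = 145
Net = 145 - 137 = 8

8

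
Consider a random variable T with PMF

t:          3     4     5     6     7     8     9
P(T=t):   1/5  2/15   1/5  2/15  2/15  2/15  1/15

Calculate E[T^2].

34.2

E[T^2] = Σ t^2·P(T=t)
 = 9·1/5 + 16·2/15 + 25·1/5 + 36·2/15 + 49·2/15 + 64·2/15 + 81·1/15
 = 9/5 + 32/15 + 5 + 24/5 + 98/15 + 128/15 + 27/5
 = 171/5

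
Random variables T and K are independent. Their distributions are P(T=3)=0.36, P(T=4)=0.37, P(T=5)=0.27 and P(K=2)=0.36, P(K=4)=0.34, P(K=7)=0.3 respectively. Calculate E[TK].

E[TK] = Σ_t Σ_k tk · P(T=t)P(K=k)
 = 6·0.1296 + 12·0.1224 + 21·0.108 + 8·0.1332 + 16·0.1258 + 28·0.111 + 10·0.0972 + 20·0.0918 + 35·0.081
 = 0.7776 + 1.4688 + 2.268 + 1.0656 + 2.0128 + 3.108 + 0.972 + 1.836 + 2.835
 = 16.3438

16.3438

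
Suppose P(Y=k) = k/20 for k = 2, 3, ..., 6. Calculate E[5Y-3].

E[5Y-3] = Σ (5y-3)·P(Y=y)
 = 7·1/10 + 12·3/20 + 17·1/5 + 22·1/4 + 27·3/10
 = 7/10 + 9/5 + 17/5 + 11/2 + 81/10
 = 39/2

19.5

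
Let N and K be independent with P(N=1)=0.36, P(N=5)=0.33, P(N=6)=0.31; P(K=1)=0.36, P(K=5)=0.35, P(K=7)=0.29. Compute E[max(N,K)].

5.2817

E[max(N,K)] = Σ_n Σ_k max(n,k) · P(N=n)P(K=k)
 = 1·0.1296 + 5·0.126 + 7·0.1044 + 5·0.1188 + 5·0.1155 + 7·0.0957 + 6·0.1116 + 6·0.1085 + 7·0.0899
 = 0.1296 + 0.63 + 0.7308 + 0.594 + 0.5775 + 0.6699 + 0.6696 + 0.651 + 0.6293
 = 5.2817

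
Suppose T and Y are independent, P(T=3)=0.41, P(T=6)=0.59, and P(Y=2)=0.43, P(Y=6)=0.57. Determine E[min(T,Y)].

E[min(T,Y)] = Σ_t Σ_y min(t,y) · P(T=t)P(Y=y)
 = 2·0.1763 + 3·0.2337 + 2·0.2537 + 6·0.3363
 = 0.3526 + 0.7011 + 0.5074 + 2.0178
 = 3.5789

3.5789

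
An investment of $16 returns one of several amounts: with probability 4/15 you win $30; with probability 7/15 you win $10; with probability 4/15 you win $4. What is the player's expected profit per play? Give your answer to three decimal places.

-2.267

E[payout] = 30·4/15 + 10·7/15 + 4·4/15
 = 8 + 14/3 + 16/15
 = 206/15
Net = 206/15 - 16 = -34/15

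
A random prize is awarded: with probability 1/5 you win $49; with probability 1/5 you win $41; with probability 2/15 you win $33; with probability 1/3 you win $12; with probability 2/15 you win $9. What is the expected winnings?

27.6

E[payout] = 49·1/5 + 41·1/5 + 33·2/15 + 12·1/3 + 9·2/15
 = 49/5 + 41/5 + 22/5 + 4 + 6/5
 = 138/5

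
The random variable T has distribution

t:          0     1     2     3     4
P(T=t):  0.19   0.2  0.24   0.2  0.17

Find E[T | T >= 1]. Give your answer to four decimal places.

2.4198

P(T >= 1) = 0.2 + 0.24 + 0.2 + 0.17 = 0.81.
E[T | T >= 1] = [1·0.2 + 2·0.24 + 3·0.2 + 4·0.17] / 0.81
 = 1.96 / 0.81
 = 196/81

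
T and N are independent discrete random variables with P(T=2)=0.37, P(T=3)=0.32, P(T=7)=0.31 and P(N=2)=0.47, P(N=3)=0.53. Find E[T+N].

6.4

E[T+N] = Σ_t Σ_n (t+n) · P(T=t)P(N=n)
 = 4·0.1739 + 5·0.1961 + 5·0.1504 + 6·0.1696 + 9·0.1457 + 10·0.1643
 = 0.6956 + 0.9805 + 0.752 + 1.0176 + 1.3113 + 1.643
 = 6.4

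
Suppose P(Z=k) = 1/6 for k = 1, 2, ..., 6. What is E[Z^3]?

73.5

E[Z^3] = Σ z^3·P(Z=z)
 = 1·1/6 + 8·1/6 + 27·1/6 + 64·1/6 + 125·1/6 + 216·1/6
 = 1/6 + 4/3 + 9/2 + 32/3 + 125/6 + 36
 = 147/2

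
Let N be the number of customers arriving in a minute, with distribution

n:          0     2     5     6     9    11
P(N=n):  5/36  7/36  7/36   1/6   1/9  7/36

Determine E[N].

5.5

E[N] = Σ n·P(N=n)
 = 0·5/36 + 2·7/36 + 5·7/36 + 6·1/6 + 9·1/9 + 11·7/36
 = 0 + 7/18 + 35/36 + 1 + 1 + 77/36
 = 11/2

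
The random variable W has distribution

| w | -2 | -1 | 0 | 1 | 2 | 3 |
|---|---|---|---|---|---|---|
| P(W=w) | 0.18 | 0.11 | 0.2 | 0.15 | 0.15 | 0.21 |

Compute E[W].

0.61

E[W] = Σ w·P(W=w)
 = (-2)·0.18 + (-1)·0.11 + 0·0.2 + 1·0.15 + 2·0.15 + 3·0.21
 = (-0.36) + (-0.11) + 0 + 0.15 + 0.3 + 0.63
 = 0.61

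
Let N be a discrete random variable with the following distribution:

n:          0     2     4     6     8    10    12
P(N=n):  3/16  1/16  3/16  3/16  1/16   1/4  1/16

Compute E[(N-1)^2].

37.5

E[(N-1)^2] = Σ (n-1)^2·P(N=n)
 = 1·3/16 + 1·1/16 + 9·3/16 + 25·3/16 + 49·1/16 + 81·1/4 + 121·1/16
 = 3/16 + 1/16 + 27/16 + 75/16 + 49/16 + 81/4 + 121/16
 = 75/2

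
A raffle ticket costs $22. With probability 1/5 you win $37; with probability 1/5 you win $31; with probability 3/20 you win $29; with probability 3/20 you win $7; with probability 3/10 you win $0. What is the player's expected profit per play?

-3

E[payout] = 37·1/5 + 31·1/5 + 29·3/20 + 7·3/20 + 0·3/10
 = 37/5 + 31/5 + 87/20 + 21/20 + 0
 = 19
Net = 19 - 22 = -3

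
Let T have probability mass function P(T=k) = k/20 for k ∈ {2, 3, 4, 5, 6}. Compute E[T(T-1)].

E[T(T-1)] = Σ t(t-1)·P(T=t)
 = 2·1/10 + 6·3/20 + 12·1/5 + 20·1/4 + 30·3/10
 = 1/5 + 9/10 + 12/5 + 5 + 9
 = 35/2

17.5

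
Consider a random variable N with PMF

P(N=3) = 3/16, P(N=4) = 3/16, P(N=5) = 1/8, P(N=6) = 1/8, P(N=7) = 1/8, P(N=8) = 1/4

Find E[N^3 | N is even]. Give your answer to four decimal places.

P(N is even) = 3/16 + 1/8 + 1/4 = 9/16.
E[N^3 | N is even] = [64·3/16 + 216·1/8 + 512·1/4] / (9/16)
 = 167 / (9/16)
 = 2672/9

296.8889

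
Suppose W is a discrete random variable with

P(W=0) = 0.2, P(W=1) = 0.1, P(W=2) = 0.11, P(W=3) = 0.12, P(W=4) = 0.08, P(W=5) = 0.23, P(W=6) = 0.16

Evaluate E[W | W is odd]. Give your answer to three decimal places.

3.578

P(W is odd) = 0.1 + 0.12 + 0.23 = 0.45.
E[W | W is odd] = [1·0.1 + 3·0.12 + 5·0.23] / 0.45
 = 1.61 / 0.45
 = 161/45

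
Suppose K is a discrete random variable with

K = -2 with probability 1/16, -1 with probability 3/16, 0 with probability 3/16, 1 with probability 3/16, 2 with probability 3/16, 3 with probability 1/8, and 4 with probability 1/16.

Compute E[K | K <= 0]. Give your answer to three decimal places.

-0.714

P(K <= 0) = 1/16 + 3/16 + 3/16 = 7/16.
E[K | K <= 0] = [(-2)·1/16 + (-1)·3/16 + 0·3/16] / (7/16)
 = -5/16 / (7/16)
 = -5/7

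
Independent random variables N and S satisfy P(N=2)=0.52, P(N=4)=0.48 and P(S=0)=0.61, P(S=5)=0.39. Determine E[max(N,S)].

E[max(N,S)] = Σ_n Σ_s max(n,s) · P(N=n)P(S=s)
 = 2·0.3172 + 5·0.2028 + 4·0.2928 + 5·0.1872
 = 0.6344 + 1.014 + 1.1712 + 0.936
 = 3.7556

3.7556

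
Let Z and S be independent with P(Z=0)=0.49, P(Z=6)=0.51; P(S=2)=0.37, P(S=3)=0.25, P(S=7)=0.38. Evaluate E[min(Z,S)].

1.9227

E[min(Z,S)] = Σ_z Σ_s min(z,s) · P(Z=z)P(S=s)
 = 0·0.1813 + 0·0.1225 + 0·0.1862 + 2·0.1887 + 3·0.1275 + 6·0.1938
 = 0 + 0 + 0 + 0.3774 + 0.3825 + 1.1628
 = 1.9227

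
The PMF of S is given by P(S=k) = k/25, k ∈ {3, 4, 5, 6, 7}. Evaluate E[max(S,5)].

5.8

E[max(S,5)] = Σ max(s,5)·P(S=s)
 = 5·3/25 + 5·4/25 + 5·1/5 + 6·6/25 + 7·7/25
 = 3/5 + 4/5 + 1 + 36/25 + 49/25
 = 29/5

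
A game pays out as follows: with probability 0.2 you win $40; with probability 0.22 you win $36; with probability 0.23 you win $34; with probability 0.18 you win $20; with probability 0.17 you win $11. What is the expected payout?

E[payout] = 40·0.2 + 36·0.22 + 34·0.23 + 20·0.18 + 11·0.17
 = 8 + 7.92 + 7.82 + 3.6 + 1.87
 = 29.21

29.21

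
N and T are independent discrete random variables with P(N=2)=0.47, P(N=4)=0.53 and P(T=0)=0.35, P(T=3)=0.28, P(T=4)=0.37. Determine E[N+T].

E[N+T] = Σ_n Σ_t (n+t) · P(N=n)P(T=t)
 = 2·0.1645 + 5·0.1316 + 6·0.1739 + 4·0.1855 + 7·0.1484 + 8·0.1961
 = 0.329 + 0.658 + 1.0434 + 0.742 + 1.0388 + 1.5688
 = 5.38

5.38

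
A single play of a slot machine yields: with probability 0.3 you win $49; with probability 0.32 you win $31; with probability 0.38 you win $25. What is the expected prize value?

34.12

E[payout] = 49·0.3 + 31·0.32 + 25·0.38
 = 14.7 + 9.92 + 9.5
 = 34.12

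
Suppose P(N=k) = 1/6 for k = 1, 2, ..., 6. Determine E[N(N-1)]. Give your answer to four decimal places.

11.6667

E[N(N-1)] = Σ n(n-1)·P(N=n)
 = 0·1/6 + 2·1/6 + 6·1/6 + 12·1/6 + 20·1/6 + 30·1/6
 = 0 + 1/3 + 1 + 2 + 10/3 + 5
 = 35/3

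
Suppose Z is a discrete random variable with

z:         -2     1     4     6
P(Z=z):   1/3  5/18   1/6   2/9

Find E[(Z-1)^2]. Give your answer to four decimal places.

E[(Z-1)^2] = Σ (z-1)^2·P(Z=z)
 = 9·1/3 + 0·5/18 + 9·1/6 + 25·2/9
 = 3 + 0 + 3/2 + 50/9
 = 181/18

10.0556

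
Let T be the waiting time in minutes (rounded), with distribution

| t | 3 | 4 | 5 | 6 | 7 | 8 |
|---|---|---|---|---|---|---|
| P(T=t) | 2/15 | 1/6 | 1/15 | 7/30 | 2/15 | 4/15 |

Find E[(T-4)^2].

6.6

E[(T-4)^2] = Σ (t-4)^2·P(T=t)
 = 1·2/15 + 0·1/6 + 1·1/15 + 4·7/30 + 9·2/15 + 16·4/15
 = 2/15 + 0 + 1/15 + 14/15 + 6/5 + 64/15
 = 33/5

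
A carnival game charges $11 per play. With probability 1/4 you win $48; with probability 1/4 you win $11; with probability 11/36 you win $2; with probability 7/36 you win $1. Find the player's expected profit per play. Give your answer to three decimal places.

E[payout] = 48·1/4 + 11·1/4 + 2·11/36 + 1·7/36
 = 12 + 11/4 + 11/18 + 7/36
 = 140/9
Net = 140/9 - 11 = 41/9

4.556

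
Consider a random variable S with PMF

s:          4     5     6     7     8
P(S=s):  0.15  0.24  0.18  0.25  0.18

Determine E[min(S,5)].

4.85

E[min(S,5)] = Σ min(s,5)·P(S=s)
 = 4·0.15 + 5·0.24 + 5·0.18 + 5·0.25 + 5·0.18
 = 0.6 + 1.2 + 0.9 + 1.25 + 0.9
 = 4.85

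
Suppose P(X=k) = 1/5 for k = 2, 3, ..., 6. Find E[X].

E[X] = Σ x·P(X=x)
 = 2·1/5 + 3·1/5 + 4·1/5 + 5·1/5 + 6·1/5
 = 2/5 + 3/5 + 4/5 + 1 + 6/5
 = 4

4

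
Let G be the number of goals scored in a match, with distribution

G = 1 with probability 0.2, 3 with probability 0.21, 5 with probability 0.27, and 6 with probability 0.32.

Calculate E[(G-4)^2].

E[(G-4)^2] = Σ (g-4)^2·P(G=g)
 = 9·0.2 + 1·0.21 + 1·0.27 + 4·0.32
 = 1.8 + 0.21 + 0.27 + 1.28
 = 3.56

3.56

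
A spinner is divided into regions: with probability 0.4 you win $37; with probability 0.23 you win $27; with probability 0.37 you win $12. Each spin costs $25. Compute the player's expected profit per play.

0.45

E[payout] = 37·0.4 + 27·0.23 + 12·0.37
 = 14.8 + 6.21 + 4.44
 = 25.45
Net = 25.45 - 25 = 0.45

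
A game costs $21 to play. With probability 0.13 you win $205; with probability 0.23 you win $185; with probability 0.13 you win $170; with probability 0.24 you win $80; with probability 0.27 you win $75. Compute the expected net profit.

109.75

E[payout] = 205·0.13 + 185·0.23 + 170·0.13 + 80·0.24 + 75·0.27
 = 26.65 + 42.55 + 22.1 + 19.2 + 20.25
 = 130.75
Net = 130.75 - 21 = 109.75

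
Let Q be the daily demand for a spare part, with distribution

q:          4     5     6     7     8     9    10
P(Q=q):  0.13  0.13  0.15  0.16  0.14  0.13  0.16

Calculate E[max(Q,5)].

E[max(Q,5)] = Σ max(q,5)·P(Q=q)
 = 5·0.13 + 5·0.13 + 6·0.15 + 7·0.16 + 8·0.14 + 9·0.13 + 10·0.16
 = 0.65 + 0.65 + 0.9 + 1.12 + 1.12 + 1.17 + 1.6
 = 7.21

7.21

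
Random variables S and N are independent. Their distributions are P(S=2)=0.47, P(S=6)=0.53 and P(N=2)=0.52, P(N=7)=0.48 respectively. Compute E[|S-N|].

E[|S-N|] = Σ_s Σ_n |s-n| · P(S=s)P(N=n)
 = 0·0.2444 + 5·0.2256 + 4·0.2756 + 1·0.2544
 = 0 + 1.128 + 1.1024 + 0.2544
 = 2.4848

2.4848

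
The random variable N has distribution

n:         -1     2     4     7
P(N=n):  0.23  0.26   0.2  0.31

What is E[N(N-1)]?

16.4

E[N(N-1)] = Σ n(n-1)·P(N=n)
 = 2·0.23 + 2·0.26 + 12·0.2 + 42·0.31
 = 0.46 + 0.52 + 2.4 + 13.02
 = 16.4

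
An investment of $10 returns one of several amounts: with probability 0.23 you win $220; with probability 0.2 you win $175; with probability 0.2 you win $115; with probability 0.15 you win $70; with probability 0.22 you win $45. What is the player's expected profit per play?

119

E[payout] = 220·0.23 + 175·0.2 + 115·0.2 + 70·0.15 + 45·0.22
 = 50.6 + 35 + 23 + 10.5 + 9.9
 = 129
Net = 129 - 10 = 119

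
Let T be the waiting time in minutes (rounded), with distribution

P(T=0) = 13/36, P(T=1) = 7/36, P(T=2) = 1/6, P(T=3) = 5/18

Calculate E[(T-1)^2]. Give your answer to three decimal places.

E[(T-1)^2] = Σ (t-1)^2·P(T=t)
 = 1·13/36 + 0·7/36 + 1·1/6 + 4·5/18
 = 13/36 + 0 + 1/6 + 10/9
 = 59/36

1.639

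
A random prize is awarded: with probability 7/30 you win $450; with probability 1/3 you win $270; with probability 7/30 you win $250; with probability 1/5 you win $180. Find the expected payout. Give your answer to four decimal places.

289.3333

E[payout] = 450·7/30 + 270·1/3 + 250·7/30 + 180·1/5
 = 105 + 90 + 175/3 + 36
 = 868/3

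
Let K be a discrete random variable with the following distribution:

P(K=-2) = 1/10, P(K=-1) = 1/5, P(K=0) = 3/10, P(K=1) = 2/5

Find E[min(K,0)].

-0.4

E[min(K,0)] = Σ min(k,0)·P(K=k)
 = (-2)·1/10 + (-1)·1/5 + 0·3/10 + 0·2/5
 = (-1/5) + (-1/5) + 0 + 0
 = -2/5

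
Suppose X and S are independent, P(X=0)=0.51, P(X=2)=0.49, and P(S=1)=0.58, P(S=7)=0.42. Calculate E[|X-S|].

3.1084

E[|X-S|] = Σ_x Σ_s |x-s| · P(X=x)P(S=s)
 = 1·0.2958 + 7·0.2142 + 1·0.2842 + 5·0.2058
 = 0.2958 + 1.4994 + 0.2842 + 1.029
 = 3.1084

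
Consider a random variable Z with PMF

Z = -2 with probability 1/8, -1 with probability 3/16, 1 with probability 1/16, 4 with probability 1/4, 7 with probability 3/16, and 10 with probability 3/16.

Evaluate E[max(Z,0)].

E[max(Z,0)] = Σ max(z,0)·P(Z=z)
 = 0·1/8 + 0·3/16 + 1·1/16 + 4·1/4 + 7·3/16 + 10·3/16
 = 0 + 0 + 1/16 + 1 + 21/16 + 15/8
 = 17/4

4.25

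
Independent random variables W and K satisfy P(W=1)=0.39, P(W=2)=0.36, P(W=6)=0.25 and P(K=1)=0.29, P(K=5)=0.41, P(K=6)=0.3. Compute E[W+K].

E[W+K] = Σ_w Σ_k (w+k) · P(W=w)P(K=k)
 = 2·0.1131 + 6·0.1599 + 7·0.117 + 3·0.1044 + 7·0.1476 + 8·0.108 + 7·0.0725 + 11·0.1025 + 12·0.075
 = 0.2262 + 0.9594 + 0.819 + 0.3132 + 1.0332 + 0.864 + 0.5075 + 1.1275 + 0.9
 = 6.75

6.75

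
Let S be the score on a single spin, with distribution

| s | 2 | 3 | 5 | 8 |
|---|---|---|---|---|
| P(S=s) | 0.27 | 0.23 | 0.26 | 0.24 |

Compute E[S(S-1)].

20.56

E[S(S-1)] = Σ s(s-1)·P(S=s)
 = 2·0.27 + 6·0.23 + 20·0.26 + 56·0.24
 = 0.54 + 1.38 + 5.2 + 13.44
 = 20.56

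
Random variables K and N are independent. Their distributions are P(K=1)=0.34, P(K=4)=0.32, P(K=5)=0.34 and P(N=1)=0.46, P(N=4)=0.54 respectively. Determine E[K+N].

5.94

E[K+N] = Σ_k Σ_n (k+n) · P(K=k)P(N=n)
 = 2·0.1564 + 5·0.1836 + 5·0.1472 + 8·0.1728 + 6·0.1564 + 9·0.1836
 = 0.3128 + 0.918 + 0.736 + 1.3824 + 0.9384 + 1.6524
 = 5.94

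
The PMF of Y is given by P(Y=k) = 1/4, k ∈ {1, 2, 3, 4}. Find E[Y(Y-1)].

5

E[Y(Y-1)] = Σ y(y-1)·P(Y=y)
 = 0·1/4 + 2·1/4 + 6·1/4 + 12·1/4
 = 0 + 1/2 + 3/2 + 3
 = 5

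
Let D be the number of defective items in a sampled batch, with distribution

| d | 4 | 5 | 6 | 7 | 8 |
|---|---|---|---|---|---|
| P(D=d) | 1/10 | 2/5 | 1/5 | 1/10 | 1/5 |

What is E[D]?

E[D] = Σ d·P(D=d)
 = 4·1/10 + 5·2/5 + 6·1/5 + 7·1/10 + 8·1/5
 = 2/5 + 2 + 6/5 + 7/10 + 8/5
 = 59/10

5.9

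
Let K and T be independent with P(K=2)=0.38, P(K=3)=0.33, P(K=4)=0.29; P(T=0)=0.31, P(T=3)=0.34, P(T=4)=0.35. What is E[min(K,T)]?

1.9093

E[min(K,T)] = Σ_k Σ_t min(k,t) · P(K=k)P(T=t)
 = 0·0.1178 + 2·0.1292 + 2·0.133 + 0·0.1023 + 3·0.1122 + 3·0.1155 + 0·0.0899 + 3·0.0986 + 4·0.1015
 = 0 + 0.2584 + 0.266 + 0 + 0.3366 + 0.3465 + 0 + 0.2958 + 0.406
 = 1.9093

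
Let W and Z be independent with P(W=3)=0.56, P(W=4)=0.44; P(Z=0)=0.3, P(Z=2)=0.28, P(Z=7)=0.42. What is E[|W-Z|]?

2.9304

E[|W-Z|] = Σ_w Σ_z |w-z| · P(W=w)P(Z=z)
 = 3·0.168 + 1·0.1568 + 4·0.2352 + 4·0.132 + 2·0.1232 + 3·0.1848
 = 0.504 + 0.1568 + 0.9408 + 0.528 + 0.2464 + 0.5544
 = 2.9304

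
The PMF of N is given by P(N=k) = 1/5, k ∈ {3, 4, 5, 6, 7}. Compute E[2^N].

E[2^N] = Σ 2^n·P(N=n)
 = 8·1/5 + 16·1/5 + 32·1/5 + 64·1/5 + 128·1/5
 = 8/5 + 16/5 + 32/5 + 64/5 + 128/5
 = 248/5

49.6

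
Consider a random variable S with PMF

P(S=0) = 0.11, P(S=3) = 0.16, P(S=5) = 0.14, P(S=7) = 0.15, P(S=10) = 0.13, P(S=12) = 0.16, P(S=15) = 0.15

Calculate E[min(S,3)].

E[min(S,3)] = Σ min(s,3)·P(S=s)
 = 0·0.11 + 3·0.16 + 3·0.14 + 3·0.15 + 3·0.13 + 3·0.16 + 3·0.15
 = 0 + 0.48 + 0.42 + 0.45 + 0.39 + 0.48 + 0.45
 = 2.67

2.67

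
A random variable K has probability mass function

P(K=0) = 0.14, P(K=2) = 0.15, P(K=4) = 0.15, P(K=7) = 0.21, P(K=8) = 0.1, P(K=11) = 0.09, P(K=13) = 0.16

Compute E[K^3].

605.34

E[K^3] = Σ k^3·P(K=k)
 = 0·0.14 + 8·0.15 + 64·0.15 + 343·0.21 + 512·0.1 + 1331·0.09 + 2197·0.16
 = 0 + 1.2 + 9.6 + 72.03 + 51.2 + 119.79 + 351.52
 = 605.34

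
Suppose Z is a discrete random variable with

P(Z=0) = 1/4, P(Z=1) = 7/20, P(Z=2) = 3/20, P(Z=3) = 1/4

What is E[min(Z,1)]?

E[min(Z,1)] = Σ min(z,1)·P(Z=z)
 = 0·1/4 + 1·7/20 + 1·3/20 + 1·1/4
 = 0 + 7/20 + 3/20 + 1/4
 = 3/4

0.75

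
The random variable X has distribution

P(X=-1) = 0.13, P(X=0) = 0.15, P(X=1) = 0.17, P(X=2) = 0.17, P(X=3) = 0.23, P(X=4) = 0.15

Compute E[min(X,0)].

E[min(X,0)] = Σ min(x,0)·P(X=x)
 = (-1)·0.13 + 0·0.15 + 0·0.17 + 0·0.17 + 0·0.23 + 0·0.15
 = (-0.13) + 0 + 0 + 0 + 0 + 0
 = -0.13

-0.13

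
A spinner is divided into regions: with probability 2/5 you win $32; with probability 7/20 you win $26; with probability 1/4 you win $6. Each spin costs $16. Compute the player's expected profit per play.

E[payout] = 32·2/5 + 26·7/20 + 6·1/4
 = 64/5 + 91/10 + 3/2
 = 117/5
Net = 117/5 - 16 = 37/5

7.4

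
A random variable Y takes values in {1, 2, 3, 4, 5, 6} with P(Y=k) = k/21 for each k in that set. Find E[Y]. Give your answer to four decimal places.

4.3333

E[Y] = Σ y·P(Y=y)
 = 1·1/21 + 2·2/21 + 3·1/7 + 4·4/21 + 5·5/21 + 6·2/7
 = 1/21 + 4/21 + 3/7 + 16/21 + 25/21 + 12/7
 = 13/3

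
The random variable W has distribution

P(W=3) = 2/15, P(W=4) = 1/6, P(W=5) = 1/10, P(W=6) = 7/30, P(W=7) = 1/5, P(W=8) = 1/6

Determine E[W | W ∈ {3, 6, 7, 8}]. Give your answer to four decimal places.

P(W ∈ {3, 6, 7, 8}) = 2/15 + 7/30 + 1/5 + 1/6 = 11/15.
E[W | W ∈ {3, 6, 7, 8}] = [3·2/15 + 6·7/30 + 7·1/5 + 8·1/6] / (11/15)
 = 68/15 / (11/15)
 = 68/11

6.1818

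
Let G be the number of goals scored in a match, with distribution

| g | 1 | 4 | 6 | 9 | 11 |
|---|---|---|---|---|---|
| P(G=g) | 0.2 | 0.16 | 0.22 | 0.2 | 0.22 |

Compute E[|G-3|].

4.18

E[|G-3|] = Σ |g-3|·P(G=g)
 = 2·0.2 + 1·0.16 + 3·0.22 + 6·0.2 + 8·0.22
 = 0.4 + 0.16 + 0.66 + 1.2 + 1.76
 = 4.18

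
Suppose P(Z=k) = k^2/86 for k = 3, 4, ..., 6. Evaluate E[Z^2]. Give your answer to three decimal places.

26.256

E[Z^2] = Σ z^2·P(Z=z)
 = 9·9/86 + 16·8/43 + 25·25/86 + 36·18/43
 = 81/86 + 128/43 + 625/86 + 648/43
 = 1129/43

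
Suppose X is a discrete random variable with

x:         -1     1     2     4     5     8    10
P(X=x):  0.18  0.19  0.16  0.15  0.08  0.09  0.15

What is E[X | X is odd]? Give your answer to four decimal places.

0.9111

P(X is odd) = 0.18 + 0.19 + 0.08 = 0.45.
E[X | X is odd] = [(-1)·0.18 + 1·0.19 + 5·0.08] / 0.45
 = 0.41 / 0.45
 = 41/45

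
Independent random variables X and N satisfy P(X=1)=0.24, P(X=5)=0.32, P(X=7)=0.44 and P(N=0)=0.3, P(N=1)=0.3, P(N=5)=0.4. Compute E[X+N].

E[X+N] = Σ_x Σ_n (x+n) · P(X=x)P(N=n)
 = 1·0.072 + 2·0.072 + 6·0.096 + 5·0.096 + 6·0.096 + 10·0.128 + 7·0.132 + 8·0.132 + 12·0.176
 = 0.072 + 0.144 + 0.576 + 0.48 + 0.576 + 1.28 + 0.924 + 1.056 + 2.112
 = 7.22

7.22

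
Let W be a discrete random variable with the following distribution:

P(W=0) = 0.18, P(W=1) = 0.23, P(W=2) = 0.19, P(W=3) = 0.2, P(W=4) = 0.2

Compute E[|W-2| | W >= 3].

P(W >= 3) = 0.2 + 0.2 = 0.4.
E[|W-2| | W >= 3] = [1·0.2 + 2·0.2] / 0.4
 = 0.6 / 0.4
 = 3/2

1.5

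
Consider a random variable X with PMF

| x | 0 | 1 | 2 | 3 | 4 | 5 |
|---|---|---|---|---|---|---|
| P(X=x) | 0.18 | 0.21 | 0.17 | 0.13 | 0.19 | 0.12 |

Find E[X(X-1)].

5.8

E[X(X-1)] = Σ x(x-1)·P(X=x)
 = 0·0.18 + 0·0.21 + 2·0.17 + 6·0.13 + 12·0.19 + 20·0.12
 = 0 + 0 + 0.34 + 0.78 + 2.28 + 2.4
 = 5.8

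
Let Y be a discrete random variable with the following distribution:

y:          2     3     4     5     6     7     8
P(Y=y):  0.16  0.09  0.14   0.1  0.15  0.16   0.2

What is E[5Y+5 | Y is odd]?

32

P(Y is odd) = 0.09 + 0.1 + 0.16 = 0.35.
E[5Y+5 | Y is odd] = [20·0.09 + 30·0.1 + 40·0.16] / 0.35
 = 11.2 / 0.35
 = 32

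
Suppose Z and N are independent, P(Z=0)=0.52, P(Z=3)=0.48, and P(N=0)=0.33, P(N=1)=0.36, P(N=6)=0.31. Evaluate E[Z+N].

E[Z+N] = Σ_z Σ_n (z+n) · P(Z=z)P(N=n)
 = 0·0.1716 + 1·0.1872 + 6·0.1612 + 3·0.1584 + 4·0.1728 + 9·0.1488
 = 0 + 0.1872 + 0.9672 + 0.4752 + 0.6912 + 1.3392
 = 3.66

3.66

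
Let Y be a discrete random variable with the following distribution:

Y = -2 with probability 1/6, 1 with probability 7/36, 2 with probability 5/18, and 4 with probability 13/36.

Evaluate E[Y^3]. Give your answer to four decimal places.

24.1944

E[Y^3] = Σ y^3·P(Y=y)
 = (-8)·1/6 + 1·7/36 + 8·5/18 + 64·13/36
 = (-4/3) + 7/36 + 20/9 + 208/9
 = 871/36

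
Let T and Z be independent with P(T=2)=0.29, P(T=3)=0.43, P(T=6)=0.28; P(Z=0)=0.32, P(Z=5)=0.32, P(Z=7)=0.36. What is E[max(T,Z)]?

E[max(T,Z)] = Σ_t Σ_z max(t,z) · P(T=t)P(Z=z)
 = 2·0.0928 + 5·0.0928 + 7·0.1044 + 3·0.1376 + 5·0.1376 + 7·0.1548 + 6·0.0896 + 6·0.0896 + 7·0.1008
 = 0.1856 + 0.464 + 0.7308 + 0.4128 + 0.688 + 1.0836 + 0.5376 + 0.5376 + 0.7056
 = 5.3456

5.3456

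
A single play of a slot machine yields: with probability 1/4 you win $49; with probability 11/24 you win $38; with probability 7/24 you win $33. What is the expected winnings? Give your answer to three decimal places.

E[payout] = 49·1/4 + 38·11/24 + 33·7/24
 = 49/4 + 209/12 + 77/8
 = 943/24

39.292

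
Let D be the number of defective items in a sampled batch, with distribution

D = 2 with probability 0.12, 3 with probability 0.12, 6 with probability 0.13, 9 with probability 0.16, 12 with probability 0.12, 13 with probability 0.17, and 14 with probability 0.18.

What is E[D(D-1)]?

E[D(D-1)] = Σ d(d-1)·P(D=d)
 = 2·0.12 + 6·0.12 + 30·0.13 + 72·0.16 + 132·0.12 + 156·0.17 + 182·0.18
 = 0.24 + 0.72 + 3.9 + 11.52 + 15.84 + 26.52 + 32.76
 = 91.5

91.5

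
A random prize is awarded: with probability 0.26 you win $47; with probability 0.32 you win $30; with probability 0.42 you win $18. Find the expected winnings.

29.38

E[payout] = 47·0.26 + 30·0.32 + 18·0.42
 = 12.22 + 9.6 + 7.56
 = 29.38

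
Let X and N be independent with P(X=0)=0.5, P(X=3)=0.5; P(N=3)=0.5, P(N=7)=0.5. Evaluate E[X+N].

6.5

E[X+N] = Σ_x Σ_n (x+n) · P(X=x)P(N=n)
 = 3·0.25 + 7·0.25 + 6·0.25 + 10·0.25
 = 0.75 + 1.75 + 1.5 + 2.5
 = 6.5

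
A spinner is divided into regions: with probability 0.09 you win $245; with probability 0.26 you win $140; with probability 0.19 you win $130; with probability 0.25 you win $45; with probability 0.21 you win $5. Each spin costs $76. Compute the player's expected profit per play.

E[payout] = 245·0.09 + 140·0.26 + 130·0.19 + 45·0.25 + 5·0.21
 = 22.05 + 36.4 + 24.7 + 11.25 + 1.05
 = 95.45
Net = 95.45 - 76 = 19.45

19.45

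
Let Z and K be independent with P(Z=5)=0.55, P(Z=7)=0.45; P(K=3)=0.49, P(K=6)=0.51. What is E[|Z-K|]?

E[|Z-K|] = Σ_z Σ_k |z-k| · P(Z=z)P(K=k)
 = 2·0.2695 + 1·0.2805 + 4·0.2205 + 1·0.2295
 = 0.539 + 0.2805 + 0.882 + 0.2295
 = 1.931

1.931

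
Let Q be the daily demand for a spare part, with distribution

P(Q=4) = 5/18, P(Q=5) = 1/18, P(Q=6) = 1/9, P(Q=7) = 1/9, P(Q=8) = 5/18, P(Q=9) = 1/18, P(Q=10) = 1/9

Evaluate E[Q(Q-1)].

42

E[Q(Q-1)] = Σ q(q-1)·P(Q=q)
 = 12·5/18 + 20·1/18 + 30·1/9 + 42·1/9 + 56·5/18 + 72·1/18 + 90·1/9
 = 10/3 + 10/9 + 10/3 + 14/3 + 140/9 + 4 + 10
 = 42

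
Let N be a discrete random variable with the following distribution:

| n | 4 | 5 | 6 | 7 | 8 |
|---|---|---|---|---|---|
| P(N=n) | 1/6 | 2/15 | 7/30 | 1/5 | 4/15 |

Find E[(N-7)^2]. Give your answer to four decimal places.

2.5333

E[(N-7)^2] = Σ (n-7)^2·P(N=n)
 = 9·1/6 + 4·2/15 + 1·7/30 + 0·1/5 + 1·4/15
 = 3/2 + 8/15 + 7/30 + 0 + 4/15
 = 38/15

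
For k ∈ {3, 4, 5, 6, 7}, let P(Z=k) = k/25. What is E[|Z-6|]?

1.16

E[|Z-6|] = Σ |z-6|·P(Z=z)
 = 3·3/25 + 2·4/25 + 1·1/5 + 0·6/25 + 1·7/25
 = 9/25 + 8/25 + 1/5 + 0 + 7/25
 = 29/25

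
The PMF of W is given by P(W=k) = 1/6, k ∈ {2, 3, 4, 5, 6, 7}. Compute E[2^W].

42

E[2^W] = Σ 2^w·P(W=w)
 = 4·1/6 + 8·1/6 + 16·1/6 + 32·1/6 + 64·1/6 + 128·1/6
 = 2/3 + 4/3 + 8/3 + 16/3 + 32/3 + 64/3
 = 42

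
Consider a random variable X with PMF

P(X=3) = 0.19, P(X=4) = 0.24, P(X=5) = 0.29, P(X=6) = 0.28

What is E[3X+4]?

E[3X+4] = Σ (3x+4)·P(X=x)
 = 13·0.19 + 16·0.24 + 19·0.29 + 22·0.28
 = 2.47 + 3.84 + 5.51 + 6.16
 = 17.98

17.98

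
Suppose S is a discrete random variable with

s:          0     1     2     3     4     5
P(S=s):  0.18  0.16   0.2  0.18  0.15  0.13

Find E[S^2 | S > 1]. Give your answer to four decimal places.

12.2273

P(S > 1) = 0.2 + 0.18 + 0.15 + 0.13 = 0.66.
E[S^2 | S > 1] = [4·0.2 + 9·0.18 + 16·0.15 + 25·0.13] / 0.66
 = 8.07 / 0.66
 = 269/22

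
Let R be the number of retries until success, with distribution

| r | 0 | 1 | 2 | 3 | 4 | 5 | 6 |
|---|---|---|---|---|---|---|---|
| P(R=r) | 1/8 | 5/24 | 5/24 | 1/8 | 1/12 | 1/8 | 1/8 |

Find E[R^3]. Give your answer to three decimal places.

53.208

E[R^3] = Σ r^3·P(R=r)
 = 0·1/8 + 1·5/24 + 8·5/24 + 27·1/8 + 64·1/12 + 125·1/8 + 216·1/8
 = 0 + 5/24 + 5/3 + 27/8 + 16/3 + 125/8 + 27
 = 1277/24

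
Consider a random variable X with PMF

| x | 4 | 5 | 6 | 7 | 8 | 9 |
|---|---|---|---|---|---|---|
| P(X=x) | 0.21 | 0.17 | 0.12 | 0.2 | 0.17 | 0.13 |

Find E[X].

6.34

E[X] = Σ x·P(X=x)
 = 4·0.21 + 5·0.17 + 6·0.12 + 7·0.2 + 8·0.17 + 9·0.13
 = 0.84 + 0.85 + 0.72 + 1.4 + 1.36 + 1.17
 = 6.34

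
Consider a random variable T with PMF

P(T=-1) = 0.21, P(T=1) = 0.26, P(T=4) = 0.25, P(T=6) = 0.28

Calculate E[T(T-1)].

E[T(T-1)] = Σ t(t-1)·P(T=t)
 = 2·0.21 + 0·0.26 + 12·0.25 + 30·0.28
 = 0.42 + 0 + 3 + 8.4
 = 11.82

11.82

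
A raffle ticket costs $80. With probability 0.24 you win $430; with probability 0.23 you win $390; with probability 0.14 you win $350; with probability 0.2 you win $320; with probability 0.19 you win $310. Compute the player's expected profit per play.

E[payout] = 430·0.24 + 390·0.23 + 350·0.14 + 320·0.2 + 310·0.19
 = 103.2 + 89.7 + 49 + 64 + 58.9
 = 364.8
Net = 364.8 - 80 = 284.8

284.8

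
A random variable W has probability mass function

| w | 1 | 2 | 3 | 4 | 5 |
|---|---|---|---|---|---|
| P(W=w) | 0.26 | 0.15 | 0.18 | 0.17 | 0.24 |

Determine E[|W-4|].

1.5

E[|W-4|] = Σ |w-4|·P(W=w)
 = 3·0.26 + 2·0.15 + 1·0.18 + 0·0.17 + 1·0.24
 = 0.78 + 0.3 + 0.18 + 0 + 0.24
 = 1.5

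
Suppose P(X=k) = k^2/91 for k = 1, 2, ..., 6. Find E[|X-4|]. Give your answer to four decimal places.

1.2857

E[|X-4|] = Σ |x-4|·P(X=x)
 = 3·1/91 + 2·4/91 + 1·9/91 + 0·16/91 + 1·25/91 + 2·36/91
 = 3/91 + 8/91 + 9/91 + 0 + 25/91 + 72/91
 = 9/7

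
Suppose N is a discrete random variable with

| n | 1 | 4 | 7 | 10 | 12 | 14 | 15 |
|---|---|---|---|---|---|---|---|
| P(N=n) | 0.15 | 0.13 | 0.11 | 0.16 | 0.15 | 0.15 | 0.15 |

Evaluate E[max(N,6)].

E[max(N,6)] = Σ max(n,6)·P(N=n)
 = 6·0.15 + 6·0.13 + 7·0.11 + 10·0.16 + 12·0.15 + 14·0.15 + 15·0.15
 = 0.9 + 0.78 + 0.77 + 1.6 + 1.8 + 2.1 + 2.25
 = 10.2

10.2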